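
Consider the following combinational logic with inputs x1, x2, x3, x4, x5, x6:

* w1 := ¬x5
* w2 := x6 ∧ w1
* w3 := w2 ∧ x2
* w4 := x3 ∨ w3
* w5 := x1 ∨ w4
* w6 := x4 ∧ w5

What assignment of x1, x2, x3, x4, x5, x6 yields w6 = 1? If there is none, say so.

x1=1 x2=1 x3=0 x4=1 x5=0 x6=0

w6 = x4 ∧ w5 must be 1, so both x4 = 1 and w5 = 1.
Check with x1=1 x2=1 x3=0 x4=1 x5=0 x6=0:
w1 = ¬x5 = ¬0 = 1
w2 = x6 ∧ w1 = 0 ∧ 1 = 0
w3 = w2 ∧ x2 = 0 ∧ 1 = 0
w4 = x3 ∨ w3 = 0 ∨ 0 = 0
w5 = x1 ∨ w4 = 1 ∨ 0 = 1
w6 = x4 ∧ w5 = 1 ∧ 1 = 1
So w6 = 1 as required.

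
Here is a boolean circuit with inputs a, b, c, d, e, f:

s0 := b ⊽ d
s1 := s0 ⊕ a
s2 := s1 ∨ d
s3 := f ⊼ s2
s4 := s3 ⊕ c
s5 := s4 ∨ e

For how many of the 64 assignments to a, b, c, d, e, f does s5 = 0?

s5 = s4 ∨ e must be 0, so both s4 = 0 and e = 0.
s4 = s3 ⊕ c must be 0, so s3 and c are equal.
Enumerating the 64 input combinations, 16 give s5 = 0 and 48 give s5 = 1.

16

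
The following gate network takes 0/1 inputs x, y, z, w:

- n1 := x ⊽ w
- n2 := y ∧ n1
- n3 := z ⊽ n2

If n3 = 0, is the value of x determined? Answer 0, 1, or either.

Both values of x occur among assignments with n3 = 0:
  x=0: x=0, y=0, z=1, w=0
  x=1: x=1, y=0, z=1, w=0

either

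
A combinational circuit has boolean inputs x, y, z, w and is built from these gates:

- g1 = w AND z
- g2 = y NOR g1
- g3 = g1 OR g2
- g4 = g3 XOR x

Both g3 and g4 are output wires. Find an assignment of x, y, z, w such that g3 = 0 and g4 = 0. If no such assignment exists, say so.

x=0, y=1, z=0, w=0

Check with x=0, y=1, z=0, w=0:
g1 = w AND z = 0 AND 0 = 0
g2 = y NOR g1 = 1 NOR 0 = 0
g3 = g1 OR g2 = 0 OR 0 = 0
g4 = g3 XOR x = 0 XOR 0 = 0
So g3 = 0 and g4 = 0.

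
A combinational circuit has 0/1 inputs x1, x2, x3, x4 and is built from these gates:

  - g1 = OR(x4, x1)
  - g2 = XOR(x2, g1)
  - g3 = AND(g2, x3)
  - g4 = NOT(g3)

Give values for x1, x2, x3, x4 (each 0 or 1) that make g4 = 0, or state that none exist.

g4 = NOT(g3) must be 0, so g3 = 1.
Check with x1=0, x2=0, x3=1, x4=1:
g1 = OR(x4, x1) = OR(1, 0) = 1
g2 = XOR(x2, g1) = XOR(0, 1) = 1
g3 = AND(g2, x3) = AND(1, 1) = 1
g4 = NOT(g3) = NOT 1 = 0
So g4 = 0 as required.

x1=0, x2=0, x3=1, x4=1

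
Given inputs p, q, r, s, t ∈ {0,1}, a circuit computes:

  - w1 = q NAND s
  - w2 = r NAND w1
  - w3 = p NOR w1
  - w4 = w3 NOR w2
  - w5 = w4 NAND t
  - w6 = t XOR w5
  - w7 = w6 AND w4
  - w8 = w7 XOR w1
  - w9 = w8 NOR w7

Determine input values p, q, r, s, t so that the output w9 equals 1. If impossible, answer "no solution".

p=1 q=1 r=1 s=1 t=0

w9 = w8 NOR w7 must be 1, so both w8 = 0 and w7 = 0.
Check with p=1 q=1 r=1 s=1 t=0:
w1 = q NAND s = 1 NAND 1 = 0
w2 = r NAND w1 = 1 NAND 0 = 1
w3 = p NOR w1 = 1 NOR 0 = 0
w4 = w3 NOR w2 = 0 NOR 1 = 0
w5 = w4 NAND t = 0 NAND 0 = 1
w6 = t XOR w5 = 0 XOR 1 = 1
w7 = w6 AND w4 = 1 AND 0 = 0
w8 = w7 XOR w1 = 0 XOR 0 = 0
w9 = w8 NOR w7 = 0 NOR 0 = 1
So w9 = 1 as required.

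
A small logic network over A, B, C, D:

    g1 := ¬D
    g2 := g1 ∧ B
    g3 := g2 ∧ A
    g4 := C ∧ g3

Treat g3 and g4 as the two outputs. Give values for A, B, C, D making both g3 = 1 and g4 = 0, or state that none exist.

A=1, B=1, C=0, D=0

Check with A=1, B=1, C=0, D=0:
g1 = ¬D = ¬0 = 1
g2 = g1 ∧ B = 1 ∧ 1 = 1
g3 = g2 ∧ A = 1 ∧ 1 = 1
g4 = C ∧ g3 = 0 ∧ 1 = 0
So g3 = 1 and g4 = 0.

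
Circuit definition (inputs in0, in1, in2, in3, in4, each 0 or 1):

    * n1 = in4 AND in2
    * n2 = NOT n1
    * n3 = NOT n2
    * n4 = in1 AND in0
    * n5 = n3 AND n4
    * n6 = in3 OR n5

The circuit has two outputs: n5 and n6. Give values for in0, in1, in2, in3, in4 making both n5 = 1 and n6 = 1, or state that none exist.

in0=1 in1=1 in2=1 in3=1 in4=1

Check with in0=1 in1=1 in2=1 in3=1 in4=1:
n1 = in4 AND in2 = 1 AND 1 = 1
n2 = NOT n1 = NOT 1 = 0
n3 = NOT n2 = NOT 0 = 1
n4 = in1 AND in0 = 1 AND 1 = 1
n5 = n3 AND n4 = 1 AND 1 = 1
n6 = in3 OR n5 = 1 OR 1 = 1
So n5 = 1 and n6 = 1.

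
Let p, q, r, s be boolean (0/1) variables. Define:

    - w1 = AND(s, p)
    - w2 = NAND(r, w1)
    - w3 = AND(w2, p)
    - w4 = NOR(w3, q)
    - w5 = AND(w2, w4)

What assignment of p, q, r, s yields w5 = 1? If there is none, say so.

w5 = AND(w2, w4) must be 1, so both w2 = 1 and w4 = 1.
w2 = NAND(r, w1) must be 1, so at least one of r, w1 is 0.
w4 = NOR(w3, q) must be 1, so both w3 = 0 and q = 0.
Check with p=0 q=0 r=1 s=0:
w1 = AND(s, p) = AND(0, 0) = 0
w2 = NAND(r, w1) = NAND(1, 0) = 1
w3 = AND(w2, p) = AND(1, 0) = 0
w4 = NOR(w3, q) = NOR(0, 0) = 1
w5 = AND(w2, w4) = AND(1, 1) = 1
So w5 = 1 as required.

p=0 q=0 r=1 s=0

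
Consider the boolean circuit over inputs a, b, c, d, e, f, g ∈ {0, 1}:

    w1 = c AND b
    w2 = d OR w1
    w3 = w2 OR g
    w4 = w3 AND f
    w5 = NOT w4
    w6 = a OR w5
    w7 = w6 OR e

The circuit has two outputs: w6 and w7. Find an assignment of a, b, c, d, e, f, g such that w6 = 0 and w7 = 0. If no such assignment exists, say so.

a=0, b=1, c=1, d=0, e=0, f=1, g=0

Check with a=0, b=1, c=1, d=0, e=0, f=1, g=0:
w1 = c AND b = 1 AND 1 = 1
w2 = d OR w1 = 0 OR 1 = 1
w3 = w2 OR g = 1 OR 0 = 1
w4 = w3 AND f = 1 AND 1 = 1
w5 = NOT w4 = NOT 1 = 0
w6 = a OR w5 = 0 OR 0 = 0
w7 = w6 OR e = 0 OR 0 = 0
So w6 = 0 and w7 = 0.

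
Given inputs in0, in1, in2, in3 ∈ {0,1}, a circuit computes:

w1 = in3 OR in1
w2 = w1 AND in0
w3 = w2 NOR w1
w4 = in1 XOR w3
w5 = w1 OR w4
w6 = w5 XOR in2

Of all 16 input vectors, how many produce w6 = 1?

8

w6 = w5 XOR in2 must be 1, so w5 and in2 differ.
Enumerating the 16 input combinations, 8 give w6 = 1 and 8 give w6 = 0.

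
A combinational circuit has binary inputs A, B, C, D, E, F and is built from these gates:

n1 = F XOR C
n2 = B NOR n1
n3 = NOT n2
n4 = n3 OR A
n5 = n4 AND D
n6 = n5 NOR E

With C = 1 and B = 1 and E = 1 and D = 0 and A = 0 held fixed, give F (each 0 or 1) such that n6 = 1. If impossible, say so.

no solution exists

With C = 1 and B = 1 and E = 1 and D = 0 and A = 0 fixed, none of the 2 settings of F give n6 = 1.
For example, with F=0:
n1 = F XOR C = 0 XOR 1 = 1
n2 = B NOR n1 = 1 NOR 1 = 0
n3 = NOT n2 = NOT 0 = 1
n4 = n3 OR A = 1 OR 0 = 1
n5 = n4 AND D = 1 AND 0 = 0
n6 = n5 NOR E = 0 NOR 1 = 0
giving n6 = 0 ≠ 1.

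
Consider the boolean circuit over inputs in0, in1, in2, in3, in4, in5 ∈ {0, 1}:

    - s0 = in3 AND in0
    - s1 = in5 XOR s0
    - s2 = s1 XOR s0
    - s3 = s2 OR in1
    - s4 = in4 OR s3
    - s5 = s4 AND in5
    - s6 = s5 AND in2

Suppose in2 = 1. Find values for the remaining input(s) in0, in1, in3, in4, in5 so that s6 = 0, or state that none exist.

s6 = s5 AND in2 must be 0, so at least one of s5, in2 is 0.
Check with in2 = 1 and in0=0, in1=0, in3=0, in4=0, in5=0:
s0 = in3 AND in0 = 0 AND 0 = 0
s1 = in5 XOR s0 = 0 XOR 0 = 0
s2 = s1 XOR s0 = 0 XOR 0 = 0
s3 = s2 OR in1 = 0 OR 0 = 0
s4 = in4 OR s3 = 0 OR 0 = 0
s5 = s4 AND in5 = 0 AND 0 = 0
s6 = s5 AND in2 = 0 AND 1 = 0
So s6 = 0.

in0=0, in1=0, in3=0, in4=0, in5=0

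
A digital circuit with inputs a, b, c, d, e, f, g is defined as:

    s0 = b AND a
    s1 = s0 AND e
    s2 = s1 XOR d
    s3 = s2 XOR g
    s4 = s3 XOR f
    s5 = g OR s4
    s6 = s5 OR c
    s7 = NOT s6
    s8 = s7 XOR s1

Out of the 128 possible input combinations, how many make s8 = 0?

s8 = s7 XOR s1 must be 0, so s7 and s1 are equal.
Enumerating the 128 input combinations, 100 give s8 = 0 and 28 give s8 = 1.

100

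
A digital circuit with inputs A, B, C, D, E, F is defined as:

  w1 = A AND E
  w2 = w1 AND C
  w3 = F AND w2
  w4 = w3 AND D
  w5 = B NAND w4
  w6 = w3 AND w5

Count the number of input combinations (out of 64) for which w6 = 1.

3

w6 = w3 AND w5 must be 1, so both w3 = 1 and w5 = 1.
w3 = F AND w2 must be 1, so both F = 1 and w2 = 1.
w5 = B NAND w4 must be 1, so at least one of B, w4 is 0.
Satisfying assignments:
  A=1, B=0, C=1, D=0, E=1, F=1
  A=1, B=0, C=1, D=1, E=1, F=1
  A=1, B=1, C=1, D=0, E=1, F=1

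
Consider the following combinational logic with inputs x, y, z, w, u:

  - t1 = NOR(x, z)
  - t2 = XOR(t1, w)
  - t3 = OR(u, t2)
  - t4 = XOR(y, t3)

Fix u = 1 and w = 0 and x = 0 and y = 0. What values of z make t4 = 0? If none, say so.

With u = 1 and w = 0 and x = 0 and y = 0 fixed, none of the 2 settings of z give t4 = 0.
For example, with z=0:
t1 = NOR(x, z) = NOR(0, 0) = 1
t2 = XOR(t1, w) = XOR(1, 0) = 1
t3 = OR(u, t2) = OR(1, 1) = 1
t4 = XOR(y, t3) = XOR(0, 1) = 1
giving t4 = 1 ≠ 0.

no solution exists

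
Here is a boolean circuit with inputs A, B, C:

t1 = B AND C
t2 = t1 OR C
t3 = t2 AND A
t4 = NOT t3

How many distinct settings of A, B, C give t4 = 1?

t4 = NOT t3 must be 1, so t3 = 0.
Satisfying assignments:
  A=0, B=0, C=0
  A=0, B=0, C=1
  A=0, B=1, C=0
  A=0, B=1, C=1
  A=1, B=0, C=0
  A=1, B=1, C=0

6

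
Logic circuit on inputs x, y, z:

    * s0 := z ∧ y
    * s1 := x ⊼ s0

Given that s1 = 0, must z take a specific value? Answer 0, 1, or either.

s1 = x ⊼ s0 must be 0, so both x = 1 and s0 = 1.
s0 = z ∧ y must be 1, so both z = 1 and y = 1.
Every assignment with s1 = 0 has z = 1; there are 1 such assignment(s).
  x=1, y=1, z=1

1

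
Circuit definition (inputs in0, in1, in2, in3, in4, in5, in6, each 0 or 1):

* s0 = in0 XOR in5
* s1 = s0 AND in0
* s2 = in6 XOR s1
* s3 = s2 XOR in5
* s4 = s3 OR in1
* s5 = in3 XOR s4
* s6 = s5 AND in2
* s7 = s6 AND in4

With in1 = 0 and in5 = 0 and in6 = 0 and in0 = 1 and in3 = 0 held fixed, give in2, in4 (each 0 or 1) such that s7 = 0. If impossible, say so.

s7 = s6 AND in4 must be 0, so at least one of s6, in4 is 0.
Check with in1 = 0 and in5 = 0 and in6 = 0 and in0 = 1 and in3 = 0 and in2=0, in4=0:
s0 = in0 XOR in5 = 1 XOR 0 = 1
s1 = s0 AND in0 = 1 AND 1 = 1
s2 = in6 XOR s1 = 0 XOR 1 = 1
s3 = s2 XOR in5 = 1 XOR 0 = 1
s4 = s3 OR in1 = 1 OR 0 = 1
s5 = in3 XOR s4 = 0 XOR 1 = 1
s6 = s5 AND in2 = 1 AND 0 = 0
s7 = s6 AND in4 = 0 AND 0 = 0
So s7 = 0.

in2=0, in4=0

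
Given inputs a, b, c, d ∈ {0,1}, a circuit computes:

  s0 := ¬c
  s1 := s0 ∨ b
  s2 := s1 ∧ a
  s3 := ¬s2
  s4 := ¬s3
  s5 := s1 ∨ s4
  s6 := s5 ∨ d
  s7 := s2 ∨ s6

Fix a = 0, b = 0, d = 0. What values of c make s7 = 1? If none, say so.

Check with a = 0, b = 0, d = 0 and c=0:
s0 = ¬c = ¬0 = 1
s1 = s0 ∨ b = 1 ∨ 0 = 1
s2 = s1 ∧ a = 1 ∧ 0 = 0
s3 = ¬s2 = ¬0 = 1
s4 = ¬s3 = ¬1 = 0
s5 = s1 ∨ s4 = 1 ∨ 0 = 1
s6 = s5 ∨ d = 1 ∨ 0 = 1
s7 = s2 ∨ s6 = 0 ∨ 1 = 1
So s7 = 1.

c=0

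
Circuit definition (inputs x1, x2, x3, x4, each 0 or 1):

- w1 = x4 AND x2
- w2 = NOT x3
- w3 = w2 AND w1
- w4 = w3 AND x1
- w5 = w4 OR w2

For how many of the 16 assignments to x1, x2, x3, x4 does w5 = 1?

8

w5 = w4 OR w2 must be 1, so at least one of w4, w2 is 1.
Enumerating the 16 input combinations, 8 give w5 = 1 and 8 give w5 = 0.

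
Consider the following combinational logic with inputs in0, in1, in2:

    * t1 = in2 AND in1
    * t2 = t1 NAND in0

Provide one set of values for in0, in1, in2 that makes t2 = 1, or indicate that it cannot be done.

in0=0, in1=1, in2=1

t2 = t1 NAND in0 must be 1, so at least one of t1, in0 is 0.
Check with in0=0, in1=1, in2=1:
t1 = in2 AND in1 = 1 AND 1 = 1
t2 = t1 NAND in0 = 1 NAND 0 = 1
So t2 = 1 as required.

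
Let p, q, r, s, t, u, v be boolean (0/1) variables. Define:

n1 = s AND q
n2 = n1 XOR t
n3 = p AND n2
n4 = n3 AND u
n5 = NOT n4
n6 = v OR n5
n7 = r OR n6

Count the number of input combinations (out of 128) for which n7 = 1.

124

n7 = r OR n6 must be 1, so at least one of r, n6 is 1.
Enumerating the 128 input combinations, 124 give n7 = 1 and 4 give n7 = 0.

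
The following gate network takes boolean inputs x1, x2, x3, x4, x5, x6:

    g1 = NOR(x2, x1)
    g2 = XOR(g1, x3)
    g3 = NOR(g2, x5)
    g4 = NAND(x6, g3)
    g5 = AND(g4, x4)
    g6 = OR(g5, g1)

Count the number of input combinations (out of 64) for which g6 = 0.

27

g6 = OR(g5, g1) must be 0, so both g5 = 0 and g1 = 0.
g5 = AND(g4, x4) must be 0, so at least one of g4, x4 is 0.
Enumerating the 64 input combinations, 27 give g6 = 0 and 37 give g6 = 1.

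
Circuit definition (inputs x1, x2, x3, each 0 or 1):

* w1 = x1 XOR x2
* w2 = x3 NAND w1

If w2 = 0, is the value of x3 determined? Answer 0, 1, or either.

1

w2 = x3 NAND w1 must be 0, so both x3 = 1 and w1 = 1.
w1 = x1 XOR x2 must be 1, so x1 and x2 differ.
Every assignment with w2 = 0 has x3 = 1; there are 2 such assignment(s).
  x1=0, x2=1, x3=1
  x1=1, x2=0, x3=1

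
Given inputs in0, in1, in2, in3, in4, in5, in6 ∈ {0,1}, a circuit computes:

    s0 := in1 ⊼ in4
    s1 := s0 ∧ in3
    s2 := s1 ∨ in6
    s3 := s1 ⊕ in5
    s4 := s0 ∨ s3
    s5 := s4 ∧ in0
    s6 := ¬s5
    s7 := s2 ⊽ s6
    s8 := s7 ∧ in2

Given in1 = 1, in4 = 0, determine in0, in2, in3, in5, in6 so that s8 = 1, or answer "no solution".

in0=1 in2=1 in3=0 in5=0 in6=0

s8 = s7 ∧ in2 must be 1, so both s7 = 1 and in2 = 1.
Check with in1 = 1, in4 = 0 and in0=1, in2=1, in3=0, in5=0, in6=0:
s0 = in1 ⊼ in4 = 1 ⊼ 0 = 1
s1 = s0 ∧ in3 = 1 ∧ 0 = 0
s2 = s1 ∨ in6 = 0 ∨ 0 = 0
s3 = s1 ⊕ in5 = 0 ⊕ 0 = 0
s4 = s0 ∨ s3 = 1 ∨ 0 = 1
s5 = s4 ∧ in0 = 1 ∧ 1 = 1
s6 = ¬s5 = ¬1 = 0
s7 = s2 ⊽ s6 = 0 ⊽ 0 = 1
s8 = s7 ∧ in2 = 1 ∧ 1 = 1
So s8 = 1.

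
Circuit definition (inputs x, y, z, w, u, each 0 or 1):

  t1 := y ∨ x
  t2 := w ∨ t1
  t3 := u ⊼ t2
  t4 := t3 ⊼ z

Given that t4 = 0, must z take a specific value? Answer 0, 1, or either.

t4 = t3 ⊼ z must be 0, so both t3 = 1 and z = 1.
Every assignment with t4 = 0 has z = 1; there are 9 such assignment(s).

1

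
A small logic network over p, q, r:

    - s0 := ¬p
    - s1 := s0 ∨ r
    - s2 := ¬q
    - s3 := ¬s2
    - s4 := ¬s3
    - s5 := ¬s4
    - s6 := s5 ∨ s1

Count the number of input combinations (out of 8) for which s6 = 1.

s6 = s5 ∨ s1 must be 1, so at least one of s5, s1 is 1.
Enumerating the 8 input combinations, 7 give s6 = 1 and 1 give s6 = 0.

7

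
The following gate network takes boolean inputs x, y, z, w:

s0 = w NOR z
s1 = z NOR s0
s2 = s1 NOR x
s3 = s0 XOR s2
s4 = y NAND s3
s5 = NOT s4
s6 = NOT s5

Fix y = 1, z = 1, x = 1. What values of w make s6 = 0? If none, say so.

no solution exists

With y = 1, z = 1, x = 1 fixed, none of the 2 settings of w give s6 = 0.
For example, with w=0:
s0 = w NOR z = 0 NOR 1 = 0
s1 = z NOR s0 = 1 NOR 0 = 0
s2 = s1 NOR x = 0 NOR 1 = 0
s3 = s0 XOR s2 = 0 XOR 0 = 0
s4 = y NAND s3 = 1 NAND 0 = 1
s5 = NOT s4 = NOT 1 = 0
s6 = NOT s5 = NOT 0 = 1
giving s6 = 1 ≠ 0.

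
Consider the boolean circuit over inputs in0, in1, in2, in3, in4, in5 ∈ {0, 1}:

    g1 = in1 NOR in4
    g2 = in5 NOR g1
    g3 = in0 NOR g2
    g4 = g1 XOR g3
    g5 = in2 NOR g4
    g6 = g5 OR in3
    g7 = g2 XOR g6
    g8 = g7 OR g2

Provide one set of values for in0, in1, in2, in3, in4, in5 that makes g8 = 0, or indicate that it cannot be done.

g8 = g7 OR g2 must be 0, so both g7 = 0 and g2 = 0.
g7 = g2 XOR g6 must be 0, so g2 and g6 are equal.
Check with in0=1, in1=1, in2=1, in3=0, in4=0, in5=1:
g1 = in1 NOR in4 = 1 NOR 0 = 0
g2 = in5 NOR g1 = 1 NOR 0 = 0
g3 = in0 NOR g2 = 1 NOR 0 = 0
g4 = g1 XOR g3 = 0 XOR 0 = 0
g5 = in2 NOR g4 = 1 NOR 0 = 0
g6 = g5 OR in3 = 0 OR 0 = 0
g7 = g2 XOR g6 = 0 XOR 0 = 0
g8 = g7 OR g2 = 0 OR 0 = 0
So g8 = 0 as required.

in0=1, in1=1, in2=1, in3=0, in4=0, in5=1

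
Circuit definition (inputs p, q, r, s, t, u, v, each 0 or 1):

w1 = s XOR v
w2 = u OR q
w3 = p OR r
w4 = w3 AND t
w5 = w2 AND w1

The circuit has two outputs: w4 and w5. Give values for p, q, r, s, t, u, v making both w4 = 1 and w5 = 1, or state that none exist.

Check with p=1, q=1, r=1, s=0, t=1, u=0, v=1:
w1 = s XOR v = 0 XOR 1 = 1
w2 = u OR q = 0 OR 1 = 1
w3 = p OR r = 1 OR 1 = 1
w4 = w3 AND t = 1 AND 1 = 1
w5 = w2 AND w1 = 1 AND 1 = 1
So w4 = 1 and w5 = 1.

p=1, q=1, r=1, s=0, t=1, u=0, v=1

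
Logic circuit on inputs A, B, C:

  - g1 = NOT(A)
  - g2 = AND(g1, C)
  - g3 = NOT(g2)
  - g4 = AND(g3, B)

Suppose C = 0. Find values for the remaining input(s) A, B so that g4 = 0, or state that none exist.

A=1, B=0

g4 = AND(g3, B) must be 0, so at least one of g3, B is 0.
Check with C = 0 and A=1, B=0:
g1 = NOT(A) = NOT 1 = 0
g2 = AND(g1, C) = AND(0, 0) = 0
g3 = NOT(g2) = NOT 0 = 1
g4 = AND(g3, B) = AND(1, 0) = 0
So g4 = 0.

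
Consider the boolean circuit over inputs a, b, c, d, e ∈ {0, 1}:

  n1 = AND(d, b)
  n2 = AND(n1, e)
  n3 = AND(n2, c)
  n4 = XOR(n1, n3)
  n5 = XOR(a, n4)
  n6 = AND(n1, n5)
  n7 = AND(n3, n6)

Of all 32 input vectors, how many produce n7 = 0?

n7 = AND(n3, n6) must be 0, so at least one of n3, n6 is 0.
Enumerating the 32 input combinations, 31 give n7 = 0 and 1 give n7 = 1.

31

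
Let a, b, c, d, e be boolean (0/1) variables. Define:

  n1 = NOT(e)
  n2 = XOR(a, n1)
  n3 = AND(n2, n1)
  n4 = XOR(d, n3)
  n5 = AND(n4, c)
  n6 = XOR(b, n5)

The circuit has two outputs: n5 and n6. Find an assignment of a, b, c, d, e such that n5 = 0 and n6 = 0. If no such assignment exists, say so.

a=1 b=0 c=1 d=0 e=1

Check with a=1 b=0 c=1 d=0 e=1:
n1 = NOT(e) = NOT 1 = 0
n2 = XOR(a, n1) = XOR(1, 0) = 1
n3 = AND(n2, n1) = AND(1, 0) = 0
n4 = XOR(d, n3) = XOR(0, 0) = 0
n5 = AND(n4, c) = AND(0, 1) = 0
n6 = XOR(b, n5) = XOR(0, 0) = 0
So n5 = 0 and n6 = 0.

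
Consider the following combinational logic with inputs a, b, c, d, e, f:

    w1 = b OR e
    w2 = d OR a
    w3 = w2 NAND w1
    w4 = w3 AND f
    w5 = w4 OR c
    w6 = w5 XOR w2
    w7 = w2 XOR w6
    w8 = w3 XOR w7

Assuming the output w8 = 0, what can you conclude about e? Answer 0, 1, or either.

either

Both values of e occur among assignments with w8 = 0:
  e=0: a=0, b=0, c=0, d=0, e=0, f=1
  e=1: a=0, b=0, c=0, d=0, e=1, f=1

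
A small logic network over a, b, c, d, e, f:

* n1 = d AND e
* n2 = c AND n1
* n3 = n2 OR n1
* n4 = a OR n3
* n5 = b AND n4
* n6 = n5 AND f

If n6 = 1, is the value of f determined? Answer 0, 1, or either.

n6 = n5 AND f must be 1, so both n5 = 1 and f = 1.
n5 = b AND n4 must be 1, so both b = 1 and n4 = 1.
n4 = a OR n3 must be 1, so at least one of a, n3 is 1.
Every assignment with n6 = 1 has f = 1; there are 10 such assignment(s).

1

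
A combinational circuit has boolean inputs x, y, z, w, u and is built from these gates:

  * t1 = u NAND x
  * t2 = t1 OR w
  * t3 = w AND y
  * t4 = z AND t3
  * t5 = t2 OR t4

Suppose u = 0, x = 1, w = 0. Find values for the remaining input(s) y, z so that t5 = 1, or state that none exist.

y=1, z=1

Check with u = 0, x = 1, w = 0 and y=1, z=1:
t1 = u NAND x = 0 NAND 1 = 1
t2 = t1 OR w = 1 OR 0 = 1
t3 = w AND y = 0 AND 1 = 0
t4 = z AND t3 = 1 AND 0 = 0
t5 = t2 OR t4 = 1 OR 0 = 1
So t5 = 1.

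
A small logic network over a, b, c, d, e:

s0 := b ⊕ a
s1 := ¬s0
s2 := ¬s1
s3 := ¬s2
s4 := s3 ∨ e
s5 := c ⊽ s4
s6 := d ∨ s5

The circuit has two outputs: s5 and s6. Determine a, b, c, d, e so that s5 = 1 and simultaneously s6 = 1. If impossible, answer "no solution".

a=1 b=0 c=0 d=1 e=0

Check with a=1 b=0 c=0 d=1 e=0:
s0 = b ⊕ a = 0 ⊕ 1 = 1
s1 = ¬s0 = ¬1 = 0
s2 = ¬s1 = ¬0 = 1
s3 = ¬s2 = ¬1 = 0
s4 = s3 ∨ e = 0 ∨ 0 = 0
s5 = c ⊽ s4 = 0 ⊽ 0 = 1
s6 = d ∨ s5 = 1 ∨ 1 = 1
So s5 = 1 and s6 = 1.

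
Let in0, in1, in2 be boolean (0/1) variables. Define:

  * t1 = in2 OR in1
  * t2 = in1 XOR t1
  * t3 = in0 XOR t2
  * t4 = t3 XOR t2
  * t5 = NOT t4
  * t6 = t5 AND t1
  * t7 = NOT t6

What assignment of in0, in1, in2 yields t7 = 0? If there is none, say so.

t7 = NOT t6 must be 0, so t6 = 1.
Check with in0=0, in1=1, in2=0:
t1 = in2 OR in1 = 0 OR 1 = 1
t2 = in1 XOR t1 = 1 XOR 1 = 0
t3 = in0 XOR t2 = 0 XOR 0 = 0
t4 = t3 XOR t2 = 0 XOR 0 = 0
t5 = NOT t4 = NOT 0 = 1
t6 = t5 AND t1 = 1 AND 1 = 1
t7 = NOT t6 = NOT 1 = 0
So t7 = 0 as required.

in0=0, in1=1, in2=0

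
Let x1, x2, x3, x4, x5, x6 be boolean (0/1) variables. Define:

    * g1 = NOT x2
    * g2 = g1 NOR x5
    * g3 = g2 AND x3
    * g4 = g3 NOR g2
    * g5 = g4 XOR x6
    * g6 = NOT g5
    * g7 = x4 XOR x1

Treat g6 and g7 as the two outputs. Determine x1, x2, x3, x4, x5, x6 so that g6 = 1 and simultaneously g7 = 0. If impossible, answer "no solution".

x1=1, x2=0, x3=0, x4=1, x5=1, x6=1

Check with x1=1, x2=0, x3=0, x4=1, x5=1, x6=1:
g1 = NOT x2 = NOT 0 = 1
g2 = g1 NOR x5 = 1 NOR 1 = 0
g3 = g2 AND x3 = 0 AND 0 = 0
g4 = g3 NOR g2 = 0 NOR 0 = 1
g5 = g4 XOR x6 = 1 XOR 1 = 0
g6 = NOT g5 = NOT 0 = 1
g7 = x4 XOR x1 = 1 XOR 1 = 0
So g6 = 1 and g7 = 0.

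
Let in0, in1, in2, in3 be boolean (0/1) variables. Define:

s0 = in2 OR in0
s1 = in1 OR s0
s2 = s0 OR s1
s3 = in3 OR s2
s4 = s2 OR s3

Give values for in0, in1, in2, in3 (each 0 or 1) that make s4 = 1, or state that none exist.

Check with in0=1, in1=0, in2=0, in3=0:
s0 = in2 OR in0 = 0 OR 1 = 1
s1 = in1 OR s0 = 0 OR 1 = 1
s2 = s0 OR s1 = 1 OR 1 = 1
s3 = in3 OR s2 = 0 OR 1 = 1
s4 = s2 OR s3 = 1 OR 1 = 1
So s4 = 1 as required.

in0=1, in1=0, in2=0, in3=0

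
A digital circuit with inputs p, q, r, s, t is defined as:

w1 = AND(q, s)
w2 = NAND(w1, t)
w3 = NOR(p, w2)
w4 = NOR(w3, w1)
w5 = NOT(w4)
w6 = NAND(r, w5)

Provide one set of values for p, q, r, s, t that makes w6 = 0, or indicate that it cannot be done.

p=0, q=1, r=1, s=1, t=0

w6 = NAND(r, w5) must be 0, so both r = 1 and w5 = 1.
Check with p=0, q=1, r=1, s=1, t=0:
w1 = AND(q, s) = AND(1, 1) = 1
w2 = NAND(w1, t) = NAND(1, 0) = 1
w3 = NOR(p, w2) = NOR(0, 1) = 0
w4 = NOR(w3, w1) = NOR(0, 1) = 0
w5 = NOT(w4) = NOT 0 = 1
w6 = NAND(r, w5) = NAND(1, 1) = 0
So w6 = 0 as required.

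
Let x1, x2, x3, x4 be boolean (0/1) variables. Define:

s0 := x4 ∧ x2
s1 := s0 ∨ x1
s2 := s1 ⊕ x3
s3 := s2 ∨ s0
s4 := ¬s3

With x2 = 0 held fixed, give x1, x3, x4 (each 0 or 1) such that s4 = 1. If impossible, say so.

x1=0, x3=0, x4=1

s4 = ¬s3 must be 1, so s3 = 0.
s3 = s2 ∨ s0 must be 0, so both s2 = 0 and s0 = 0.
Check with x2 = 0 and x1=0, x3=0, x4=1:
s0 = x4 ∧ x2 = 1 ∧ 0 = 0
s1 = s0 ∨ x1 = 0 ∨ 0 = 0
s2 = s1 ⊕ x3 = 0 ⊕ 0 = 0
s3 = s2 ∨ s0 = 0 ∨ 0 = 0
s4 = ¬s3 = ¬0 = 1
So s4 = 1.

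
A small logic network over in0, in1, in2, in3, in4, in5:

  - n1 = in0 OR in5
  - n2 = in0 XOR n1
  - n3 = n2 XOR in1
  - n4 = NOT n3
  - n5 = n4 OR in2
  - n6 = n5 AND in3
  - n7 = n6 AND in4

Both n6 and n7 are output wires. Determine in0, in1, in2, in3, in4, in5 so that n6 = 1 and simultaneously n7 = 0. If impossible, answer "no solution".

in0=0 in1=1 in2=1 in3=1 in4=0 in5=0

Check with in0=0 in1=1 in2=1 in3=1 in4=0 in5=0:
n1 = in0 OR in5 = 0 OR 0 = 0
n2 = in0 XOR n1 = 0 XOR 0 = 0
n3 = n2 XOR in1 = 0 XOR 1 = 1
n4 = NOT n3 = NOT 1 = 0
n5 = n4 OR in2 = 0 OR 1 = 1
n6 = n5 AND in3 = 1 AND 1 = 1
n7 = n6 AND in4 = 1 AND 0 = 0
So n6 = 1 and n7 = 0.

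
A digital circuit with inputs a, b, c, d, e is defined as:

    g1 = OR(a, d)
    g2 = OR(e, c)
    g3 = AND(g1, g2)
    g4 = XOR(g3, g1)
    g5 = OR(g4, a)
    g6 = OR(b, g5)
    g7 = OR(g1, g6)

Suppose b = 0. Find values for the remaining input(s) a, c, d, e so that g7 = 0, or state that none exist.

a=0 c=0 d=0 e=1

g7 = OR(g1, g6) must be 0, so both g1 = 0 and g6 = 0.
g1 = OR(a, d) must be 0, so both a = 0 and d = 0.
Check with b = 0 and a=0, c=0, d=0, e=1:
g1 = OR(a, d) = OR(0, 0) = 0
g2 = OR(e, c) = OR(1, 0) = 1
g3 = AND(g1, g2) = AND(0, 1) = 0
g4 = XOR(g3, g1) = XOR(0, 0) = 0
g5 = OR(g4, a) = OR(0, 0) = 0
g6 = OR(b, g5) = OR(0, 0) = 0
g7 = OR(g1, g6) = OR(0, 0) = 0
So g7 = 0.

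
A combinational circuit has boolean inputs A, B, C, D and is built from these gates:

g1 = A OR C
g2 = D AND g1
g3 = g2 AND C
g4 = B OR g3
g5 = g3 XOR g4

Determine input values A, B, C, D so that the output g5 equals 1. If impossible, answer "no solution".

g5 = g3 XOR g4 must be 1, so g3 and g4 differ.
Check with A=1, B=1, C=1, D=0:
g1 = A OR C = 1 OR 1 = 1
g2 = D AND g1 = 0 AND 1 = 0
g3 = g2 AND C = 0 AND 1 = 0
g4 = B OR g3 = 1 OR 0 = 1
g5 = g3 XOR g4 = 0 XOR 1 = 1
So g5 = 1 as required.

A=1, B=1, C=1, D=0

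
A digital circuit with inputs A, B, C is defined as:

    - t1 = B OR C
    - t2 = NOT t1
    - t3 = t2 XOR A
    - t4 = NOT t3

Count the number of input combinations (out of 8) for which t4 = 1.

t4 = NOT t3 must be 1, so t3 = 0.
t3 = t2 XOR A must be 0, so t2 and A are equal.
Enumerating the 8 input combinations, 4 give t4 = 1 and 4 give t4 = 0.

4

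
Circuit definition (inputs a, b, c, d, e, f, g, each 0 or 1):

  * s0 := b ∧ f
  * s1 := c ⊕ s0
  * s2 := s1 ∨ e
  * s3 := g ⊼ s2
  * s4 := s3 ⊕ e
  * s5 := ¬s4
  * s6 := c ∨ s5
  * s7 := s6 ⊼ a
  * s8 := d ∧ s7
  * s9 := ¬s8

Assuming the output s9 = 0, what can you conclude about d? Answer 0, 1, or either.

s9 = ¬s8 must be 0, so s8 = 1.
s8 = d ∧ s7 must be 1, so both d = 1 and s7 = 1.
Every assignment with s9 = 0 has d = 1; there are 43 such assignment(s).

1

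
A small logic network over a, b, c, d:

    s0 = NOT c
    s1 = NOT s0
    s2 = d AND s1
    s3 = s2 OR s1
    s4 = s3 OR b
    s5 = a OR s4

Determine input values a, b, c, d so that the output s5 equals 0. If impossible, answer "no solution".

a=0 b=0 c=0 d=1

s5 = a OR s4 must be 0, so both a = 0 and s4 = 0.
Check with a=0 b=0 c=0 d=1:
s0 = NOT c = NOT 0 = 1
s1 = NOT s0 = NOT 1 = 0
s2 = d AND s1 = 1 AND 0 = 0
s3 = s2 OR s1 = 0 OR 0 = 0
s4 = s3 OR b = 0 OR 0 = 0
s5 = a OR s4 = 0 OR 0 = 0
So s5 = 0 as required.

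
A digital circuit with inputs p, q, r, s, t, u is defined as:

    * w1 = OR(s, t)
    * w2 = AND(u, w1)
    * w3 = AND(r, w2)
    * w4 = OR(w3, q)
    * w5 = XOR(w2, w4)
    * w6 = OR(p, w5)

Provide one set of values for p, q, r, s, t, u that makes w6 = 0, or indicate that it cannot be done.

p=0, q=0, r=1, s=1, t=1, u=0

Check with p=0, q=0, r=1, s=1, t=1, u=0:
w1 = OR(s, t) = OR(1, 1) = 1
w2 = AND(u, w1) = AND(0, 1) = 0
w3 = AND(r, w2) = AND(1, 0) = 0
w4 = OR(w3, q) = OR(0, 0) = 0
w5 = XOR(w2, w4) = XOR(0, 0) = 0
w6 = OR(p, w5) = OR(0, 0) = 0
So w6 = 0 as required.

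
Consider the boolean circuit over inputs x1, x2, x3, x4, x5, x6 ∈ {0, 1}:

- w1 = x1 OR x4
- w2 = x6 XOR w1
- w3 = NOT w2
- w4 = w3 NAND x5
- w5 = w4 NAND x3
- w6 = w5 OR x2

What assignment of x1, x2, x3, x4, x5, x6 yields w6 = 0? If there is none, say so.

w6 = w5 OR x2 must be 0, so both w5 = 0 and x2 = 0.
w5 = w4 NAND x3 must be 0, so both w4 = 1 and x3 = 1.
Check with x1=0, x2=0, x3=1, x4=1, x5=1, x6=0:
w1 = x1 OR x4 = 0 OR 1 = 1
w2 = x6 XOR w1 = 0 XOR 1 = 1
w3 = NOT w2 = NOT 1 = 0
w4 = w3 NAND x5 = 0 NAND 1 = 1
w5 = w4 NAND x3 = 1 NAND 1 = 0
w6 = w5 OR x2 = 0 OR 0 = 0
So w6 = 0 as required.

x1=0, x2=0, x3=1, x4=1, x5=1, x6=0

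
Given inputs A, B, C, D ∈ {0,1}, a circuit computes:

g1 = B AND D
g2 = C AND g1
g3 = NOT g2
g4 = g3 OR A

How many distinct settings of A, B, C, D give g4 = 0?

1

g4 = g3 OR A must be 0, so both g3 = 0 and A = 0.
g3 = NOT g2 must be 0, so g2 = 1.
Satisfying assignments:
  A=0, B=1, C=1, D=1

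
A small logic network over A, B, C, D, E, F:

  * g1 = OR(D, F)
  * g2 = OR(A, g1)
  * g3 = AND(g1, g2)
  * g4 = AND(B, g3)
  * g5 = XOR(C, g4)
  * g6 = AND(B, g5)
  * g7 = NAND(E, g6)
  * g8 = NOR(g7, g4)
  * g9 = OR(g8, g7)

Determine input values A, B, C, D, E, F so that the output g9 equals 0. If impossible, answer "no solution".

g9 = OR(g8, g7) must be 0, so both g8 = 0 and g7 = 0.
g8 = NOR(g7, g4) must be 0, so at least one of g7, g4 is 1.
Check with A=1, B=1, C=0, D=1, E=1, F=0:
g1 = OR(D, F) = OR(1, 0) = 1
g2 = OR(A, g1) = OR(1, 1) = 1
g3 = AND(g1, g2) = AND(1, 1) = 1
g4 = AND(B, g3) = AND(1, 1) = 1
g5 = XOR(C, g4) = XOR(0, 1) = 1
g6 = AND(B, g5) = AND(1, 1) = 1
g7 = NAND(E, g6) = NAND(1, 1) = 0
g8 = NOR(g7, g4) = NOR(0, 1) = 0
g9 = OR(g8, g7) = OR(0, 0) = 0
So g9 = 0 as required.

A=1, B=1, C=0, D=1, E=1, F=0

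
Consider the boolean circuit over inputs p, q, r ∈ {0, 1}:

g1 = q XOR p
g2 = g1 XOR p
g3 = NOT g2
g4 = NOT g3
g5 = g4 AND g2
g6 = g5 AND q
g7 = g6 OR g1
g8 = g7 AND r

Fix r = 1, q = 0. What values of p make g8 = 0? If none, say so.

g8 = g7 AND r must be 0, so at least one of g7, r is 0.
Check with r = 1, q = 0 and p=0:
g1 = q XOR p = 0 XOR 0 = 0
g2 = g1 XOR p = 0 XOR 0 = 0
g3 = NOT g2 = NOT 0 = 1
g4 = NOT g3 = NOT 1 = 0
g5 = g4 AND g2 = 0 AND 0 = 0
g6 = g5 AND q = 0 AND 0 = 0
g7 = g6 OR g1 = 0 OR 0 = 0
g8 = g7 AND r = 0 AND 1 = 0
So g8 = 0.

p=0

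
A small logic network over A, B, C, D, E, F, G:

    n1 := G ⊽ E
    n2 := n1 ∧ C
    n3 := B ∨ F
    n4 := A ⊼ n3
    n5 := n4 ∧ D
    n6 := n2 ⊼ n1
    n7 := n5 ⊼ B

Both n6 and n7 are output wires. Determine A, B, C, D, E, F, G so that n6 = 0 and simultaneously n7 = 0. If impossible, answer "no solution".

A=0, B=1, C=1, D=1, E=0, F=0, G=0

Check with A=0, B=1, C=1, D=1, E=0, F=0, G=0:
n1 = G ⊽ E = 0 ⊽ 0 = 1
n2 = n1 ∧ C = 1 ∧ 1 = 1
n3 = B ∨ F = 1 ∨ 0 = 1
n4 = A ⊼ n3 = 0 ⊼ 1 = 1
n5 = n4 ∧ D = 1 ∧ 1 = 1
n6 = n2 ⊼ n1 = 1 ⊼ 1 = 0
n7 = n5 ⊼ B = 1 ⊼ 1 = 0
So n6 = 0 and n7 = 0.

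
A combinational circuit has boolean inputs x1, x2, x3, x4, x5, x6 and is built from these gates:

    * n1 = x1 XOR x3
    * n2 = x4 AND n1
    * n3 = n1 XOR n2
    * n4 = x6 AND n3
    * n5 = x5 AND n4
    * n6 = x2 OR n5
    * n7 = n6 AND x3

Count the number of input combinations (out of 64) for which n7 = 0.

n7 = n6 AND x3 must be 0, so at least one of n6, x3 is 0.
Enumerating the 64 input combinations, 47 give n7 = 0 and 17 give n7 = 1.

47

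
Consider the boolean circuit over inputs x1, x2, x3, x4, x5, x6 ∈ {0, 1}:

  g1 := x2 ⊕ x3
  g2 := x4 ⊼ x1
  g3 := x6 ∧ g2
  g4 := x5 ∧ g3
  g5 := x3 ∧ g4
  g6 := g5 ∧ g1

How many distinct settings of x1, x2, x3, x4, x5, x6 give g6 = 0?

g6 = g5 ∧ g1 must be 0, so at least one of g5, g1 is 0.
Enumerating the 64 input combinations, 61 give g6 = 0 and 3 give g6 = 1.

61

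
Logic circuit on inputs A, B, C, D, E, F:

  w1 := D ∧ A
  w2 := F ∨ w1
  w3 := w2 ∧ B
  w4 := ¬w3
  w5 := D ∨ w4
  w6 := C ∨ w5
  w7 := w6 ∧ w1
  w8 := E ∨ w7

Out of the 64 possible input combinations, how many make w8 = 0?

24

w8 = E ∨ w7 must be 0, so both E = 0 and w7 = 0.
w7 = w6 ∧ w1 must be 0, so at least one of w6, w1 is 0.
Enumerating the 64 input combinations, 24 give w8 = 0 and 40 give w8 = 1.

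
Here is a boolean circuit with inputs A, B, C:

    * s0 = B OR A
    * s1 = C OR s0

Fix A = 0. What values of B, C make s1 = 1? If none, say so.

Check with A = 0 and B=0, C=1:
s0 = B OR A = 0 OR 0 = 0
s1 = C OR s0 = 1 OR 0 = 1
So s1 = 1.

B=0, C=1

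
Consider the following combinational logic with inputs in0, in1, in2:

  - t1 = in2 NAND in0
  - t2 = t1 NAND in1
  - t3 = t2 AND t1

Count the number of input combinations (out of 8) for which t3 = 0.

t3 = t2 AND t1 must be 0, so at least one of t2, t1 is 0.
Enumerating the 8 input combinations, 5 give t3 = 0 and 3 give t3 = 1.

5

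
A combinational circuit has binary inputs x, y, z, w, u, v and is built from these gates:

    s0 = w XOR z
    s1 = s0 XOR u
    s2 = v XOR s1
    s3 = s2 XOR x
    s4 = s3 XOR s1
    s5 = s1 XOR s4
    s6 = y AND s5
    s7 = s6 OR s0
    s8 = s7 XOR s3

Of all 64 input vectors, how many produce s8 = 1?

s8 = s7 XOR s3 must be 1, so s7 and s3 differ.
Enumerating the 64 input combinations, 24 give s8 = 1 and 40 give s8 = 0.

24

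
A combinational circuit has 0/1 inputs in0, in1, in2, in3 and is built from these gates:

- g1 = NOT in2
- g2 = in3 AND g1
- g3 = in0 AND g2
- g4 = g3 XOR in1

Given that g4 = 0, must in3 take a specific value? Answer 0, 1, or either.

either

Both values of in3 occur among assignments with g4 = 0:
  in3=0: in0=0, in1=0, in2=0, in3=0
  in3=1: in0=0, in1=0, in2=0, in3=1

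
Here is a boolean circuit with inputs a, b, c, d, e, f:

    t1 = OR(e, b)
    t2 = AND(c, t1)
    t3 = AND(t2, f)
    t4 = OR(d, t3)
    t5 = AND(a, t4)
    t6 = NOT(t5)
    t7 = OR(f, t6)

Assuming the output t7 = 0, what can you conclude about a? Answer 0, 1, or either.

t7 = OR(f, t6) must be 0, so both f = 0 and t6 = 0.
t6 = NOT(t5) must be 0, so t5 = 1.
Every assignment with t7 = 0 has a = 1; there are 8 such assignment(s).

1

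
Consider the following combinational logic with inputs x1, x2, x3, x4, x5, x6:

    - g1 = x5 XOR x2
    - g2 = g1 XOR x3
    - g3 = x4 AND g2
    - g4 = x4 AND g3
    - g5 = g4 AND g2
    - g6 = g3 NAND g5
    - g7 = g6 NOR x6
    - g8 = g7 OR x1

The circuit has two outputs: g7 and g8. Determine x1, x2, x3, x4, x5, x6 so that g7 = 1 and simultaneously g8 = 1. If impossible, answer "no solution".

Check with x1=1 x2=1 x3=0 x4=1 x5=0 x6=0:
g1 = x5 XOR x2 = 0 XOR 1 = 1
g2 = g1 XOR x3 = 1 XOR 0 = 1
g3 = x4 AND g2 = 1 AND 1 = 1
g4 = x4 AND g3 = 1 AND 1 = 1
g5 = g4 AND g2 = 1 AND 1 = 1
g6 = g3 NAND g5 = 1 NAND 1 = 0
g7 = g6 NOR x6 = 0 NOR 0 = 1
g8 = g7 OR x1 = 1 OR 1 = 1
So g7 = 1 and g8 = 1.

x1=1 x2=1 x3=0 x4=1 x5=0 x6=0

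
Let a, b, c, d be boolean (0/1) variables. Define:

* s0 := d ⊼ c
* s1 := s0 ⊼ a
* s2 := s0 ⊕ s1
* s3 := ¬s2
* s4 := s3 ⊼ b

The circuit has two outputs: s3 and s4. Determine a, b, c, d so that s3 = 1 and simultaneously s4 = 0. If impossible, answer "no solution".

Check with a=0, b=1, c=0, d=1:
s0 = d ⊼ c = 1 ⊼ 0 = 1
s1 = s0 ⊼ a = 1 ⊼ 0 = 1
s2 = s0 ⊕ s1 = 1 ⊕ 1 = 0
s3 = ¬s2 = ¬0 = 1
s4 = s3 ⊼ b = 1 ⊼ 1 = 0
So s3 = 1 and s4 = 0.

a=0, b=1, c=0, d=1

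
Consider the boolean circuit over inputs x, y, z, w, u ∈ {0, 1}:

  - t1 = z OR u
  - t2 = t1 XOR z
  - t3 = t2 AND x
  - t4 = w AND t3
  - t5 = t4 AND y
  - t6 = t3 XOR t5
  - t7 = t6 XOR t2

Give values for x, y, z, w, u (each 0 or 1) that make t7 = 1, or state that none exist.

x=0 y=1 z=0 w=1 u=1

t7 = t6 XOR t2 must be 1, so t6 and t2 differ.
Check with x=0 y=1 z=0 w=1 u=1:
t1 = z OR u = 0 OR 1 = 1
t2 = t1 XOR z = 1 XOR 0 = 1
t3 = t2 AND x = 1 AND 0 = 0
t4 = w AND t3 = 1 AND 0 = 0
t5 = t4 AND y = 0 AND 1 = 0
t6 = t3 XOR t5 = 0 XOR 0 = 0
t7 = t6 XOR t2 = 0 XOR 1 = 1
So t7 = 1 as required.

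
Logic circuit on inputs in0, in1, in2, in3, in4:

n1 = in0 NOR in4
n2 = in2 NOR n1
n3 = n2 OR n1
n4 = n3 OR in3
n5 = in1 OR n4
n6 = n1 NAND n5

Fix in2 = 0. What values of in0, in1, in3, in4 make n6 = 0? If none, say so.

in0=0, in1=0, in3=1, in4=0

n6 = n1 NAND n5 must be 0, so both n1 = 1 and n5 = 1.
n1 = in0 NOR in4 must be 1, so both in0 = 0 and in4 = 0.
Check with in2 = 0 and in0=0, in1=0, in3=1, in4=0:
n1 = in0 NOR in4 = 0 NOR 0 = 1
n2 = in2 NOR n1 = 0 NOR 1 = 0
n3 = n2 OR n1 = 0 OR 1 = 1
n4 = n3 OR in3 = 1 OR 1 = 1
n5 = in1 OR n4 = 0 OR 1 = 1
n6 = n1 NAND n5 = 1 NAND 1 = 0
So n6 = 0.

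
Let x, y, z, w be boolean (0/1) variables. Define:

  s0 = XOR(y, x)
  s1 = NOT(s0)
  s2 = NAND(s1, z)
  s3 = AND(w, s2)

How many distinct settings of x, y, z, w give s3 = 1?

6

s3 = AND(w, s2) must be 1, so both w = 1 and s2 = 1.
s2 = NAND(s1, z) must be 1, so at least one of s1, z is 0.
Satisfying assignments:
  x=0, y=0, z=0, w=1
  x=0, y=1, z=0, w=1
  x=0, y=1, z=1, w=1
  x=1, y=0, z=0, w=1
  x=1, y=0, z=1, w=1
  x=1, y=1, z=0, w=1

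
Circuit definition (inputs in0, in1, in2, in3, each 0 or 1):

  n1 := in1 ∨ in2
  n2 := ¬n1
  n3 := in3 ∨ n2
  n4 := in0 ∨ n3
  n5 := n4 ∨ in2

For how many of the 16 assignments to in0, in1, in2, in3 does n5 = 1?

15

n5 = n4 ∨ in2 must be 1, so at least one of n4, in2 is 1.
Enumerating the 16 input combinations, 15 give n5 = 1 and 1 give n5 = 0.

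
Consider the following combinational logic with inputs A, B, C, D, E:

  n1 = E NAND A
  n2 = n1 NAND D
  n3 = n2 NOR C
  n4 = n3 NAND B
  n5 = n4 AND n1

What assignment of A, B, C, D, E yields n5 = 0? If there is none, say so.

n5 = n4 AND n1 must be 0, so at least one of n4, n1 is 0.
Check with A=1, B=0, C=1, D=1, E=1:
n1 = E NAND A = 1 NAND 1 = 0
n2 = n1 NAND D = 0 NAND 1 = 1
n3 = n2 NOR C = 1 NOR 1 = 0
n4 = n3 NAND B = 0 NAND 0 = 1
n5 = n4 AND n1 = 1 AND 0 = 0
So n5 = 0 as required.

A=1, B=0, C=1, D=1, E=1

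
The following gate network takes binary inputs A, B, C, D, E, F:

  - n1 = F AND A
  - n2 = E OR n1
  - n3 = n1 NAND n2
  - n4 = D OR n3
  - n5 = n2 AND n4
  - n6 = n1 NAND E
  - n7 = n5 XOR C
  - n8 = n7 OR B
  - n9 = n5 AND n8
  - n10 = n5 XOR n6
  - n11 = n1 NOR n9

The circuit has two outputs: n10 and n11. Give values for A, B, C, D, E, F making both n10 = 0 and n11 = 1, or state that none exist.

Check with A=1, B=0, C=1, D=1, E=1, F=0:
n1 = F AND A = 0 AND 1 = 0
n2 = E OR n1 = 1 OR 0 = 1
n3 = n1 NAND n2 = 0 NAND 1 = 1
n4 = D OR n3 = 1 OR 1 = 1
n5 = n2 AND n4 = 1 AND 1 = 1
n6 = n1 NAND E = 0 NAND 1 = 1
n7 = n5 XOR C = 1 XOR 1 = 0
n8 = n7 OR B = 0 OR 0 = 0
n9 = n5 AND n8 = 1 AND 0 = 0
n10 = n5 XOR n6 = 1 XOR 1 = 0
n11 = n1 NOR n9 = 0 NOR 0 = 1
So n10 = 0 and n11 = 1.

A=1, B=0, C=1, D=1, E=1, F=0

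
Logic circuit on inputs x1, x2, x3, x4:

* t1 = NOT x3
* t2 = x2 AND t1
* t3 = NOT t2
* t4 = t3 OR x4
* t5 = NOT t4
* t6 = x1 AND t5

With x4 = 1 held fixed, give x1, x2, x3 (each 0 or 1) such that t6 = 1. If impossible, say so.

With x4 = 1 fixed, none of the 8 settings of x1, x2, x3 give t6 = 1.
For example, with x1=1, x2=1, x3=0:
t1 = NOT x3 = NOT 0 = 1
t2 = x2 AND t1 = 1 AND 1 = 1
t3 = NOT t2 = NOT 1 = 0
t4 = t3 OR x4 = 0 OR 1 = 1
t5 = NOT t4 = NOT 1 = 0
t6 = x1 AND t5 = 1 AND 0 = 0
giving t6 = 0 ≠ 1.

no solution exists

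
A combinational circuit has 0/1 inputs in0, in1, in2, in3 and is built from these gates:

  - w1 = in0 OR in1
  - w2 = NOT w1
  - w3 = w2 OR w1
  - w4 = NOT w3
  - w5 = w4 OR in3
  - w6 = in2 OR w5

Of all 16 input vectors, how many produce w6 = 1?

w6 = in2 OR w5 must be 1, so at least one of in2, w5 is 1.
Enumerating the 16 input combinations, 12 give w6 = 1 and 4 give w6 = 0.

12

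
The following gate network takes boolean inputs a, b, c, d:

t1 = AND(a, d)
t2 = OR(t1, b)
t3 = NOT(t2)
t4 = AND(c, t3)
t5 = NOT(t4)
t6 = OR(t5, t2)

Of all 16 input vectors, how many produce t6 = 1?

13

t6 = OR(t5, t2) must be 1, so at least one of t5, t2 is 1.
Enumerating the 16 input combinations, 13 give t6 = 1 and 3 give t6 = 0.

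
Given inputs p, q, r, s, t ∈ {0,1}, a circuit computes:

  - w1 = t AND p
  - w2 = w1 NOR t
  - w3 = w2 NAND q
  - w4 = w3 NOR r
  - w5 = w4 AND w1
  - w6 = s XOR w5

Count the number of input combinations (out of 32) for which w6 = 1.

w6 = s XOR w5 must be 1, so s and w5 differ.
Enumerating the 32 input combinations, 16 give w6 = 1 and 16 give w6 = 0.

16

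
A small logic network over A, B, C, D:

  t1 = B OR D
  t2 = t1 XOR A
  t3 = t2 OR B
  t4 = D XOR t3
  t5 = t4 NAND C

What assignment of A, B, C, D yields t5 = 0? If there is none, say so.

A=0 B=1 C=1 D=0

t5 = t4 NAND C must be 0, so both t4 = 1 and C = 1.
t4 = D XOR t3 must be 1, so D and t3 differ.
Check with A=0 B=1 C=1 D=0:
t1 = B OR D = 1 OR 0 = 1
t2 = t1 XOR A = 1 XOR 0 = 1
t3 = t2 OR B = 1 OR 1 = 1
t4 = D XOR t3 = 0 XOR 1 = 1
t5 = t4 NAND C = 1 NAND 1 = 0
So t5 = 0 as required.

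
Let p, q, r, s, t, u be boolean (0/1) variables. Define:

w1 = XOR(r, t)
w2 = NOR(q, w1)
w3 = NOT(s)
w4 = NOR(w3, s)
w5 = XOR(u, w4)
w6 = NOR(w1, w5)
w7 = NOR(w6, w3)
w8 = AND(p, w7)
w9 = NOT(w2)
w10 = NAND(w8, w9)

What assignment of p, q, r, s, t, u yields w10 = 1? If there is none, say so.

p=0 q=0 r=1 s=1 t=1 u=1

Check with p=0 q=0 r=1 s=1 t=1 u=1:
w1 = XOR(r, t) = XOR(1, 1) = 0
w2 = NOR(q, w1) = NOR(0, 0) = 1
w3 = NOT(s) = NOT 1 = 0
w4 = NOR(w3, s) = NOR(0, 1) = 0
w5 = XOR(u, w4) = XOR(1, 0) = 1
w6 = NOR(w1, w5) = NOR(0, 1) = 0
w7 = NOR(w6, w3) = NOR(0, 0) = 1
w8 = AND(p, w7) = AND(0, 1) = 0
w9 = NOT(w2) = NOT 1 = 0
w10 = NAND(w8, w9) = NAND(0, 0) = 1
So w10 = 1 as required.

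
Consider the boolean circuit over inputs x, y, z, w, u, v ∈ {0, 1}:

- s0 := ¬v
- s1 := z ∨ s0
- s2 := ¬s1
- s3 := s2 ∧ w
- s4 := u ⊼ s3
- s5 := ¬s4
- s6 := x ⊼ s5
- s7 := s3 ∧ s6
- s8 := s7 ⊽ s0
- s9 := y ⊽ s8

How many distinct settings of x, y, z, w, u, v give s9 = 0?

s9 = y ⊽ s8 must be 0, so at least one of y, s8 is 1.
Enumerating the 64 input combinations, 45 give s9 = 0 and 19 give s9 = 1.

45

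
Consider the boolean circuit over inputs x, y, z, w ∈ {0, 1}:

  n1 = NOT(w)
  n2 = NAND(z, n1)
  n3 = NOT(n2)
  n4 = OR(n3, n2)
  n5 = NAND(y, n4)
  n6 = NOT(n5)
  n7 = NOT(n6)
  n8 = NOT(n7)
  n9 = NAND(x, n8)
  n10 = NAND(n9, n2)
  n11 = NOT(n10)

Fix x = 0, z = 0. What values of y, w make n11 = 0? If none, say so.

no solution exists

With x = 0, z = 0 fixed, none of the 4 settings of y, w give n11 = 0.
For example, with y=1, w=0:
n1 = NOT(w) = NOT 0 = 1
n2 = NAND(z, n1) = NAND(0, 1) = 1
n3 = NOT(n2) = NOT 1 = 0
n4 = OR(n3, n2) = OR(0, 1) = 1
n5 = NAND(y, n4) = NAND(1, 1) = 0
n6 = NOT(n5) = NOT 0 = 1
n7 = NOT(n6) = NOT 1 = 0
n8 = NOT(n7) = NOT 0 = 1
n9 = NAND(x, n8) = NAND(0, 1) = 1
n10 = NAND(n9, n2) = NAND(1, 1) = 0
n11 = NOT(n10) = NOT 0 = 1
giving n11 = 1 ≠ 0.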